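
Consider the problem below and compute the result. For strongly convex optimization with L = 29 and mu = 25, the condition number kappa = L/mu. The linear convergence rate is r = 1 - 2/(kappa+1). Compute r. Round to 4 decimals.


Step 1: Compute the condition number.
kappa = L/mu = 29/25 = 1.16
Step 2: Compute the convergence rate.
r = 1 - 2/(kappa + 1) = 1 - 2*mu/(L + mu) = (L - mu)/(L + mu) = 4/54 = 0.0741


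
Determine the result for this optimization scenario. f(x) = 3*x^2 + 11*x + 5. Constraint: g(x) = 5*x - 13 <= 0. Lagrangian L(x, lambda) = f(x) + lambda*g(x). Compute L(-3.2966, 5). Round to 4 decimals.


Step 1: Evaluate f(x).
f(-3.2966) = 3*(-3.2966)^2 + 11*(-3.2966) + 5 = 1.3401
Step 2: Evaluate g(x).
g(-3.2966) = 5*-3.2966 - 13 = -29.483
Step 3: Compute Lagrangian.
L = 1.3401 + 5*-29.483 = -146.0749


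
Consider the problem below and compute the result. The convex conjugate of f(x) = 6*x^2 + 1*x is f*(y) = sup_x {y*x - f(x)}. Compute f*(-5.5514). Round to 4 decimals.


f*(y) = sup_x {y*x - a*x^2 - b*x} = sup_x {(y-b)*x - a*x^2}
FOC: (y - b) - 2a*x = 0 => x* = (y - b)/(2a)
x* = (-5.5514 - 1)/(2*6) = -0.546
f*(-5.5514) = (y-b)^2/(4a) = (-5.5514 - 1)^2/(4*6)
= 42.9208/24 = 1.7884


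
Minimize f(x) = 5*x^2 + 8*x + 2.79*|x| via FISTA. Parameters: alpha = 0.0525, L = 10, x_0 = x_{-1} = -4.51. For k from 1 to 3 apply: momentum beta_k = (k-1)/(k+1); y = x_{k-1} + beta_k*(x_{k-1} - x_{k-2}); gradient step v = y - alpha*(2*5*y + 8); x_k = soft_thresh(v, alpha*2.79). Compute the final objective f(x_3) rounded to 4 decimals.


FISTA on f(x) = 5*x^2 + 8*x + 2.79*|x|
L = 10, alpha = 0.0525
Iteration 1: beta = 0.0, y = -4.51 + 0.0*(-4.51 + 4.51) = -4.51
  grad(y) = -37.1, v = y - alpha*grad = -2.5623
  prox(v) = soft_thresh(-2.5623, 0.1465) = -2.4158
Iteration 2: beta = 0.3333, y = -2.4158 + 0.3333*(-2.4158 + 4.51) = -1.7177
  grad(y) = -9.177, v = y - alpha*grad = -1.2359
  prox(v) = soft_thresh(-1.2359, 0.1465) = -1.0894
Iteration 3: beta = 0.5, y = -1.0894 + 0.5*(-1.0894 + 2.4158) = -0.4263
  grad(y) = 3.7374, v = y - alpha*grad = -0.6225
  prox(v) = soft_thresh(-0.6225, 0.1465) = -0.476
f(x_3) = 5*(-0.476)^2 + 8*(-0.476) + 2.79*|-0.476| = -1.3471


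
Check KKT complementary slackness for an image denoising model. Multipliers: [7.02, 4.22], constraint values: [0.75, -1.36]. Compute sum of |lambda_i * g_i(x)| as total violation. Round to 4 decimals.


KKT complementary slackness check:
lambda_1 * g_1 = 7.02 * 0.75 = 5.265
lambda_2 * g_2 = 4.22 * -1.36 = -5.7392
Total violation = 5.265 + 5.7392 = 11.0042


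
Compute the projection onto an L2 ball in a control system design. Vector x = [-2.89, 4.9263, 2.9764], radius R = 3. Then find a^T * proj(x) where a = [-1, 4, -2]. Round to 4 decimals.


Step 1: Compute ||x|| (intermediates to 6 decimals).
||x|| = sqrt((-2.89)^2 + 4.9263^2 + 2.9764^2) = 6.440457
Step 2: Project.
Since ||x|| > R, scale = R/||x|| = 3/6.440457 = 0.465805, proj(x) = scale * x
proj(x) = [-1.346176, 2.294695, 1.386422]
Step 3: Dot product.
a^T * proj(x) = -1*(-1.346176) + 4*2.294695 - 2*1.386422 = 7.7521


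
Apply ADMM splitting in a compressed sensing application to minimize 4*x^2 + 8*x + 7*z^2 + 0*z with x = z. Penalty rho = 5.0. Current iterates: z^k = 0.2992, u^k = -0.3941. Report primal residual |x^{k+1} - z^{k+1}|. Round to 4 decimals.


ADMM iteration with rho = 5.0, z^k = 0.2992, u^k = -0.3941
Step 1: x-update.
Minimize 4*x^2 + 8*x + (5.0/2)*(x - 0.2992 - 0.3941)^2
FOC: (2*4 + 5.0)*x = -8 + 5.0*(0.2992 + 0.3941)
x^{k+1} = -0.3487
Step 2: z-update.
Minimize 7*z^2 + 0*z + (5.0/2)*(-0.3487 - z - 0.3941)^2
FOC: (2*7 + 5.0)*z = 0 + 5.0*(-0.3487 - 0.3941)
z^{k+1} = -0.1955
Step 3: u-update.
u^{k+1} = -0.3941 - 0.3487 + 0.1955 = -0.5473
Step 4: Primal residual = |-0.3487 + 0.1955| = 0.1532


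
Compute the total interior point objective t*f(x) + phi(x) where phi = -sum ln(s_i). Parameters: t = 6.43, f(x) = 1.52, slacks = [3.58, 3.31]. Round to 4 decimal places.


Step 1: Compute log-barrier.
ln values: [1.2754, 1.1969]
phi = -(1.2754 + 1.1969) = -2.4723
Step 2: Compute augmented objective.
t*f(x) = 6.43*1.52 = 9.7736
Total = 9.7736 - 2.4723 = 7.3013


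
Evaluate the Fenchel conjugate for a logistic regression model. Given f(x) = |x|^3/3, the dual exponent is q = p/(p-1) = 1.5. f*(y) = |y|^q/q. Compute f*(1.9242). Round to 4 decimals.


The conjugate exponent q satisfies 1/p + 1/q = 1.
p = 3, so q = 3/(3 - 1) = 1.5
|y|^q = 1.9242^1.5 = 2.6692
f*(1.9242) = 2.6692 / 1.5 = 1.7794


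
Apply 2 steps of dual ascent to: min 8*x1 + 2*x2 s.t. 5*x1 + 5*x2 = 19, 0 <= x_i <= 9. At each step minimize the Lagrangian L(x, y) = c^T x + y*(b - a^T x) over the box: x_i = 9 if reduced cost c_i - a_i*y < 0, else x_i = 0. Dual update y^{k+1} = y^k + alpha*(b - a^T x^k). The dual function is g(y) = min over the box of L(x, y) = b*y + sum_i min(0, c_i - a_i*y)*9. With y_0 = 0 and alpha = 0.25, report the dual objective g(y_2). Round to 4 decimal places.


Dual ascent for LP: min 8*x1 + 2*x2, 5*x1 + 5*x2 = 19, 0 <= x_i <= 9
Step 1: y^k = 0.0, reduced costs: (8.0, 2.0)
  x^k = (0.0, 0.0), subgradient = b - a^T x = 19.0
  y^{k+1} = 0.0 + 0.25*19.0 = 4.75
Step 2: y^k = 4.75, reduced costs: (-15.75, -21.75)
  x^k = (9.0, 9.0), subgradient = b - a^T x = -71.0
  y^{k+1} = 4.75 + 0.25*-71.0 = -13.0
Dual objective at y_2 = -13.0: reduced costs (73.0, 67.0), box minimizer x = (0.0, 0.0)
g(y_2) = b*y + (c1 - a1*y)*x1 + (c2 - a2*y)*x2 = 19*(-13.0) + 73.0*0.0 + 67.0*0.0 = -247.0 + 0.0 + 0.0 = -247.0


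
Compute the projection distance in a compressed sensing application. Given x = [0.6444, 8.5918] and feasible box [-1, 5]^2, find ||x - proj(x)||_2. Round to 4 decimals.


Project each component onto [-1, 5].
clip(0.6444) = 0.6444, clip(8.5918) = 5.0
Projection = [0.6444, 5.0]
Squared diffs: [0.0, 12.901]
Distance = sqrt(12.901) = 3.5918


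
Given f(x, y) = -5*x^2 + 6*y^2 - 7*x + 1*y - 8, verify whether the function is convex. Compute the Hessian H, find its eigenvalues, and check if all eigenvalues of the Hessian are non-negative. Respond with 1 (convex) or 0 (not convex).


The Hessian of f(x,y) = -5*x^2 + 6*y^2 - 7*x + 1*y - 8 is:
H = [[-10, 0], [0, 12]]
Trace = -10 + 12 = 2
Determinant = -10*12 - (0)^2 = -120
Discriminant = (2)^2 - 4*-120 = 484.0
Eigenvalues: lambda_1 = -10.0, lambda_2 = 12.0
The function is not convex.

0


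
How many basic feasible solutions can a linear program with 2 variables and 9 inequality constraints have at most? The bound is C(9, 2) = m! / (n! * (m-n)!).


Each vertex corresponds to some choice of n active constraints out of m, so the number of vertices is at most C(m, n) = m! / (n!(m-n)!).
m = 9, n = 2
Numerator: 9 * 8
Denominator: 2! = 2
C(9, 2) = 36


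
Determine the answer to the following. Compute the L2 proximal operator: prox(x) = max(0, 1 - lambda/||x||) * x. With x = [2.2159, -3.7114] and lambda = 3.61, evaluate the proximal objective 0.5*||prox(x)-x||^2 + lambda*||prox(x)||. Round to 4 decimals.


Step 1: Compute ||x||.
||x|| = 4.3226
Step 2: Compute scaling factor.
scale = max(0, 1 - 3.61/4.3226) = 0.1649
Step 3: prox(x) = [0.3653, -0.6118]
||prox(x)|| = 0.7126
Step 4: Proximal objective.
0.5*||prox-x||^2 = 6.5161
lambda*||prox|| = 2.5725
Total = 9.0885


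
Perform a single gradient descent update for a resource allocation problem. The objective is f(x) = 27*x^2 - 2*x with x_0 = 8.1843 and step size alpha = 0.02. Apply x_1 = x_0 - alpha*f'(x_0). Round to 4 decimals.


We compute the gradient at x_0 and apply the update.
f'(x) = 54*x - 2
f'(8.1843) = 54*8.1843 - 2 = 439.9522
x_1 = 8.1843 - 0.02*439.9522 = -0.6147


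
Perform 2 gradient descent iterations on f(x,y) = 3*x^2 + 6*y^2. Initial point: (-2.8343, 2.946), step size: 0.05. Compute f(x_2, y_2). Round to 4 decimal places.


Gradient descent on f(x,y) = 3*x^2 + 6*y^2.
Starting point: (-2.8343, 2.946), alpha = 0.05
Step 1: grad_x = 2*3*-2.8343 = -17.0058, grad_y = 2*6*2.946 = 35.352
  x_1 = -2.8343 - 0.05*-17.0058 = -1.984
  y_1 = 2.946 - 0.05*35.352 = 1.1784
Step 2: grad_x = 2*3*-1.984 = -11.9041, grad_y = 2*6*1.1784 = 14.1408
  x_2 = -1.984 - 0.05*-11.9041 = -1.3888
  y_2 = 1.1784 - 0.05*14.1408 = 0.4714
f(-1.3888, 0.4714) = 3*(-1.3888)^2 + 6*0.4714^2 = 7.1194


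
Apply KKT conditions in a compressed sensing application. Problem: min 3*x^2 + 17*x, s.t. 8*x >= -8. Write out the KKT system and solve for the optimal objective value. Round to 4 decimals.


Step 1: Try lambda = 0 (constraint inactive).
x_unc = -17/(2*3) = -2.8333
Check: 8*-2.8333 = -22.6664 < -8 -- violated!
Step 2: Constraint must be active: 8*x = -8
x* = -8/8 = -1.0
lambda = (2*3*(-1.0) + 17)/8 = 1.375
Step 3: Compute optimal value.
f(x*) = 3*(-1.0)^2 + 17*(-1.0) = -14.0


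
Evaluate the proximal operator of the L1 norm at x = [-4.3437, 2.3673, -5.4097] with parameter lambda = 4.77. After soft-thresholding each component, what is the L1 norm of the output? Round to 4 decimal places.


Soft-thresholding with lambda = 4.77:
prox(-4.3437) = sign(-4.3437)*max(|-4.3437| - 4.77, 0) = 0.0
prox(2.3673) = sign(2.3673)*max(|2.3673| - 4.77, 0) = 0.0
prox(-5.4097) = sign(-5.4097)*max(|-5.4097| - 4.77, 0) = -0.6397
prox(x) = [0.0, 0.0, -0.6397]
||prox(x)||_1 = 0.0 + 0.0 + 0.6397 = 0.6397


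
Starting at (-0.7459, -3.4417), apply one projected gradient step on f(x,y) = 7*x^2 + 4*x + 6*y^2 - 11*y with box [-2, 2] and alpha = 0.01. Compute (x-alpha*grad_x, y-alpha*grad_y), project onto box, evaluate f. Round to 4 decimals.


Step 1: Compute gradient at (-0.7459, -3.4417).
grad_x = 2*7*-0.7459 + 4 = -6.4426
grad_y = 2*6*-3.4417 - 11 = -52.3004
Step 2: Gradient step.
x_raw = -0.7459 - 0.01*-6.4426 = -0.6815
y_raw = -3.4417 - 0.01*-52.3004 = -2.9187
Step 3: Project onto [-2, 2].
x_proj = clip(-0.6815) = -0.6815
y_proj = clip(-2.9187) = -2.0
Step 4: Evaluate f.
f(-0.6815, -2.0) = 46.525


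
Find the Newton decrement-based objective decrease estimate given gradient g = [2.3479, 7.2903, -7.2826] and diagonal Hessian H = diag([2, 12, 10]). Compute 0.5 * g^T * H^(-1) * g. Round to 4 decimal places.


Step 1: H is diagonal, so H^(-1) * g = [1.174, 0.6075, -0.7283].
Step 2: g^T H^(-1) g = sum_i g_i^2 / H_ii
  = (2.3479)^2/2 + (7.2903)^2/12 + (-7.2826)^2/10
  = 2.7563 + 4.429 + 5.3036 = 12.489
Step 3: Objective decrease = 0.5 * g^T H^(-1) g = 6.2445


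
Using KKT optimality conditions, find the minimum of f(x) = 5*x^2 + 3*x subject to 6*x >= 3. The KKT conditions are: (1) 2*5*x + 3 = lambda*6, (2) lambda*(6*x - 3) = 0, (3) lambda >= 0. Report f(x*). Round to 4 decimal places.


Step 1: Try lambda = 0 (constraint inactive).
x_unc = -3/(2*5) = -0.3
Check: 6*-0.3 = -1.8 < 3 -- violated!
Step 2: Constraint must be active: 6*x = 3
x* = 3/6 = 0.5
lambda = (2*5*0.5 + 3)/6 = 1.3333
Step 3: Compute optimal value.
f(x*) = 5*0.5^2 + 3*0.5 = 2.75


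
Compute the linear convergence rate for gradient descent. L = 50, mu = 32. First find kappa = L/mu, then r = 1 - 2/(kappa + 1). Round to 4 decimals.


Step 1: Compute the condition number.
kappa = L/mu = 50/32 = 1.5625
Step 2: Compute the convergence rate.
r = 1 - 2/(kappa + 1) = 1 - 2*mu/(L + mu) = (L - mu)/(L + mu) = 18/82 = 0.2195


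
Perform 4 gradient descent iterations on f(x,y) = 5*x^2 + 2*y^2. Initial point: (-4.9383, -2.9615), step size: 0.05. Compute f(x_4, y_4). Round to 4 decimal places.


Gradient descent on f(x,y) = 5*x^2 + 2*y^2.
Starting point: (-4.9383, -2.9615), alpha = 0.05
Step 1: grad_x = 2*5*-4.9383 = -49.383, grad_y = 2*2*-2.9615 = -11.846
  x_1 = -4.9383 - 0.05*-49.383 = -2.4692
  y_1 = -2.9615 - 0.05*-11.846 = -2.3692
Step 2: grad_x = 2*5*-2.4692 = -24.6915, grad_y = 2*2*-2.3692 = -9.4768
  x_2 = -2.4692 - 0.05*-24.6915 = -1.2346
  y_2 = -2.3692 - 0.05*-9.4768 = -1.8954
Step 3: grad_x = 2*5*-1.2346 = -12.3458, grad_y = 2*2*-1.8954 = -7.5814
  x_3 = -1.2346 - 0.05*-12.3458 = -0.6173
  y_3 = -1.8954 - 0.05*-7.5814 = -1.5163
Step 4: grad_x = 2*5*-0.6173 = -6.1729, grad_y = 2*2*-1.5163 = -6.0652
  x_4 = -0.6173 - 0.05*-6.1729 = -0.3086
  y_4 = -1.5163 - 0.05*-6.0652 = -1.213
f(-0.3086, -1.213) = 5*(-0.3086)^2 + 2*(-1.213)^2 = 3.4192


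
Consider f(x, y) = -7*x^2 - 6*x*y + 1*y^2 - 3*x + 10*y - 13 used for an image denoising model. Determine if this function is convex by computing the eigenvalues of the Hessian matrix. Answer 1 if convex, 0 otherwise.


The Hessian of f(x,y) = -7*x^2 - 6*x*y + 1*y^2 - 3*x + 10*y - 13 is:
H = [[-14, -6], [-6, 2]]
Trace = -14 + 2 = -12
Determinant = -14*2 - (-6)^2 = -64
Discriminant = (-12)^2 - 4*-64 = 400.0
Eigenvalues: lambda_1 = -16.0, lambda_2 = 4.0
The function is not convex.

0


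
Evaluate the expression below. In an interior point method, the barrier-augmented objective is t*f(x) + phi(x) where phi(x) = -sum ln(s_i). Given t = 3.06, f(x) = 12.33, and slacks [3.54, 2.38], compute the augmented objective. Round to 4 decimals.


Step 1: Compute log-barrier.
ln values: [1.2641, 0.8671]
phi = -(1.2641 + 0.8671) = -2.1312
Step 2: Compute augmented objective.
t*f(x) = 3.06*12.33 = 37.7298
Total = 37.7298 - 2.1312 = 35.5986


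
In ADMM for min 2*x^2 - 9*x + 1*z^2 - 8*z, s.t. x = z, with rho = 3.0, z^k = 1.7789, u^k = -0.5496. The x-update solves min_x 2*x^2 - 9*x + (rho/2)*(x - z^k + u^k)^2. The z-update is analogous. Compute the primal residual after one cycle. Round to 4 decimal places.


ADMM iteration with rho = 3.0, z^k = 1.7789, u^k = -0.5496
Step 1: x-update.
Minimize 2*x^2 - 9*x + (3.0/2)*(x - 1.7789 - 0.5496)^2
FOC: (2*2 + 3.0)*x = 9 + 3.0*(1.7789 + 0.5496)
x^{k+1} = 2.2836
Step 2: z-update.
Minimize 1*z^2 - 8*z + (3.0/2)*(2.2836 - z - 0.5496)^2
FOC: (2*1 + 3.0)*z = 8 + 3.0*(2.2836 - 0.5496)
z^{k+1} = 2.6404
Step 3: u-update.
u^{k+1} = -0.5496 + 2.2836 - 2.6404 = -0.9064
Step 4: Primal residual = |2.2836 - 2.6404| = 0.3568


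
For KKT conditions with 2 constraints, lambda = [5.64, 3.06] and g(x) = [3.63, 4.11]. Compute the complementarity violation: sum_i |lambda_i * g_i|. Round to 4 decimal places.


KKT complementary slackness check:
lambda_1 * g_1 = 5.64 * 3.63 = 20.4732
lambda_2 * g_2 = 3.06 * 4.11 = 12.5766
Total violation = 20.4732 + 12.5766 = 33.0498


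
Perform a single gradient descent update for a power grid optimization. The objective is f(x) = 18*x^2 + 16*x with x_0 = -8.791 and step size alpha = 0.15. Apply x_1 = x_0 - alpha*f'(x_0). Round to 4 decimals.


We compute the gradient at x_0 and apply the update.
f'(x) = 36*x + 16
f'(-8.791) = 36*-8.791 + 16 = -300.476
x_1 = -8.791 - 0.15*-300.476 = 36.2804


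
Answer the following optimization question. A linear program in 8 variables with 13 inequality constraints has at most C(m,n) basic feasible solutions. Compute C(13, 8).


Each vertex corresponds to some choice of n active constraints out of m, so the number of vertices is at most C(m, n) = m! / (n!(m-n)!).
m = 13, n = 8
Numerator: 13 * 12 * 11 * 10 * 9 * 8 * 7 * 6
Denominator: 8! = 40320
C(13, 8) = 1287


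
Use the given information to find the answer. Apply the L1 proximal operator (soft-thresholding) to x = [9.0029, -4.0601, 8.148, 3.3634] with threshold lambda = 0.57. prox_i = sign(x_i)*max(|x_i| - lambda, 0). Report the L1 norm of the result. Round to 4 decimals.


Soft-thresholding with lambda = 0.57:
prox(9.0029) = sign(9.0029)*max(|9.0029| - 0.57, 0) = 8.4329
prox(-4.0601) = sign(-4.0601)*max(|-4.0601| - 0.57, 0) = -3.4901
prox(8.148) = sign(8.148)*max(|8.148| - 0.57, 0) = 7.578
prox(3.3634) = sign(3.3634)*max(|3.3634| - 0.57, 0) = 2.7934
prox(x) = [8.4329, -3.4901, 7.578, 2.7934]
||prox(x)||_1 = 8.4329 + 3.4901 + 7.578 + 2.7934 = 22.2944


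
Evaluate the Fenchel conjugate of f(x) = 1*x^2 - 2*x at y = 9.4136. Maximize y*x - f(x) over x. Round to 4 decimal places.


f*(y) = sup_x {y*x - a*x^2 - b*x} = sup_x {(y-b)*x - a*x^2}
FOC: (y - b) - 2a*x = 0 => x* = (y - b)/(2a)
x* = (9.4136 + 2)/(2*1) = 5.7068
f*(9.4136) = (y-b)^2/(4a) = (9.4136 + 2)^2/(4*1)
= 130.2703/4 = 32.5676


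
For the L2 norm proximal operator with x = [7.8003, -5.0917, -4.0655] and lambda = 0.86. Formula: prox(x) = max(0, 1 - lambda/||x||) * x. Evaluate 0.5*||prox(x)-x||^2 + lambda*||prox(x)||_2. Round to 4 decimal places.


Step 1: Compute ||x||.
||x|| = 10.1636
Step 2: Compute scaling factor.
scale = max(0, 1 - 0.86/10.1636) = 0.9154
Step 3: prox(x) = [7.1403, -4.6609, -3.7215]
||prox(x)|| = 9.3036
Step 4: Proximal objective.
0.5*||prox-x||^2 = 0.3698
lambda*||prox|| = 8.0011
Total = 8.3709


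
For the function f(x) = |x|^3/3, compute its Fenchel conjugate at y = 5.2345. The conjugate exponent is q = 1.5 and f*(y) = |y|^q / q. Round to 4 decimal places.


The conjugate exponent q satisfies 1/p + 1/q = 1.
p = 3, so q = 3/(3 - 1) = 1.5
|y|^q = 5.2345^1.5 = 11.976
f*(5.2345) = 11.976 / 1.5 = 7.984


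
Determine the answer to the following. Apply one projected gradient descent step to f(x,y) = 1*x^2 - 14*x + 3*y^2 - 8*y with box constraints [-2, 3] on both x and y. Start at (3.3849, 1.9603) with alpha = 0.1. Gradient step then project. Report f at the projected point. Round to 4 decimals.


Step 1: Compute gradient at (3.3849, 1.9603).
grad_x = 2*1*3.3849 - 14 = -7.2302
grad_y = 2*3*1.9603 - 8 = 3.7618
Step 2: Gradient step.
x_raw = 3.3849 - 0.1*-7.2302 = 4.1079
y_raw = 1.9603 - 0.1*3.7618 = 1.5841
Step 3: Project onto [-2, 3].
x_proj = clip(4.1079) = 3.0
y_proj = clip(1.5841) = 1.5841
Step 4: Evaluate f.
f(3.0, 1.5841) = -38.1447


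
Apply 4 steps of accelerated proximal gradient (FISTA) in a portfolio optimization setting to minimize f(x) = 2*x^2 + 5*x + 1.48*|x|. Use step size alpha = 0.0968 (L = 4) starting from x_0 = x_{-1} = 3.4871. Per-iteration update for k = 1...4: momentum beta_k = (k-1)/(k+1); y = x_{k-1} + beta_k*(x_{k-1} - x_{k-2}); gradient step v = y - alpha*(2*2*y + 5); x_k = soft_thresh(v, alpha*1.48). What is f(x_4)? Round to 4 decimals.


FISTA on f(x) = 2*x^2 + 5*x + 1.48*|x|
L = 4, alpha = 0.0968
Iteration 1: beta = 0.0, y = 3.4871 + 0.0*(3.4871 - 3.4871) = 3.4871
  grad(y) = 18.9484, v = y - alpha*grad = 1.6529
  prox(v) = soft_thresh(1.6529, 0.1433) = 1.5096
Iteration 2: beta = 0.3333, y = 1.5096 + 0.3333*(1.5096 - 3.4871) = 0.8505
  grad(y) = 8.4019, v = y - alpha*grad = 0.0372
  prox(v) = soft_thresh(0.0372, 0.1433) = 0.0
Iteration 3: beta = 0.5, y = 0.0 + 0.5*(0.0 - 1.5096) = -0.7548
  grad(y) = 1.9807, v = y - alpha*grad = -0.9466
  prox(v) = soft_thresh(-0.9466, 0.1433) = -0.8033
Iteration 4: beta = 0.6, y = -0.8033 + 0.6*(-0.8033 - 0.0) = -1.2853
  grad(y) = -0.141, v = y - alpha*grad = -1.2716
  prox(v) = soft_thresh(-1.2716, 0.1433) = -1.1283
f(x_4) = 2*(-1.1283)^2 + 5*(-1.1283) + 1.48*|-1.1283| = -1.4255


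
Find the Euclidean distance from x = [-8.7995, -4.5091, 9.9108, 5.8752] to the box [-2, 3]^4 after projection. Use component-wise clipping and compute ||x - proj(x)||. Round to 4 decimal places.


Project each component onto [-2, 3].
clip(-8.7995) = -2.0, clip(-4.5091) = -2.0, clip(9.9108) = 3.0, clip(5.8752) = 3.0
Projection = [-2.0, -2.0, 3.0, 3.0]
Squared diffs: [46.2332, 6.2956, 47.7592, 8.2668]
Distance = sqrt(108.5548) = 10.419


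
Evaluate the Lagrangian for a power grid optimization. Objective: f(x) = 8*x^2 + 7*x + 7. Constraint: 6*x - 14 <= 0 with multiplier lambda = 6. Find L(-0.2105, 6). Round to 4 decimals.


Step 1: Evaluate f(x).
f(-0.2105) = 8*(-0.2105)^2 + 7*(-0.2105) + 7 = 5.881
Step 2: Evaluate g(x).
g(-0.2105) = 6*-0.2105 - 14 = -15.263
Step 3: Compute Lagrangian.
L = 5.881 + 6*-15.263 = -85.697


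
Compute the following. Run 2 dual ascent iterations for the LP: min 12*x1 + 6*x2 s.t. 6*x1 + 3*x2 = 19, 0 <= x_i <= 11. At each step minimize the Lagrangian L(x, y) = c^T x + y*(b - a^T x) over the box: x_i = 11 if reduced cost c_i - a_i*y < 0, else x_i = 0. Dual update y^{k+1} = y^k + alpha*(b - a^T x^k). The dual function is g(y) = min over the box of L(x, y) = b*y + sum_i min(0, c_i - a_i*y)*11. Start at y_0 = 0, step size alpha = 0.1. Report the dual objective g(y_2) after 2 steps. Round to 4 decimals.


Dual ascent for LP: min 12*x1 + 6*x2, 6*x1 + 3*x2 = 19, 0 <= x_i <= 11
Step 1: y^k = 0.0, reduced costs: (12.0, 6.0)
  x^k = (0.0, 0.0), subgradient = b - a^T x = 19.0
  y^{k+1} = 0.0 + 0.1*19.0 = 1.9
Step 2: y^k = 1.9, reduced costs: (0.6, 0.3)
  x^k = (0.0, 0.0), subgradient = b - a^T x = 19.0
  y^{k+1} = 1.9 + 0.1*19.0 = 3.8
Dual objective at y_2 = 3.8: reduced costs (-10.8, -5.4), box minimizer x = (11.0, 11.0)
g(y_2) = b*y + (c1 - a1*y)*x1 + (c2 - a2*y)*x2 = 19*3.8 + (-10.8)*11.0 + (-5.4)*11.0 = 72.2 - 118.8 - 59.4 = -106.0


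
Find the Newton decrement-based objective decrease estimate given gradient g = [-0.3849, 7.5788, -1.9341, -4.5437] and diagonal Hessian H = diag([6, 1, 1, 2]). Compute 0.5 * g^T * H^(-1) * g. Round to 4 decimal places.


Step 1: H is diagonal, so H^(-1) * g = [-0.0642, 7.5788, -1.9341, -2.2719].
Step 2: g^T H^(-1) g = sum_i g_i^2 / H_ii
  = (-0.3849)^2/6 + (7.5788)^2/1 + (-1.9341)^2/1 + (-4.5437)^2/2
  = 0.0247 + 57.4382 + 3.7407 + 10.3226 = 71.5262
Step 3: Objective decrease = 0.5 * g^T H^(-1) g = 35.7631


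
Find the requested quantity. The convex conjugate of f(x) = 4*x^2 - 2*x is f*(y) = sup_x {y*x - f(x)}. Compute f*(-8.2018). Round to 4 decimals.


f*(y) = sup_x {y*x - a*x^2 - b*x} = sup_x {(y-b)*x - a*x^2}
FOC: (y - b) - 2a*x = 0 => x* = (y - b)/(2a)
x* = (-8.2018 + 2)/(2*4) = -0.7752
f*(-8.2018) = (y-b)^2/(4a) = (-8.2018 + 2)^2/(4*4)
= 38.4623/16 = 2.4039


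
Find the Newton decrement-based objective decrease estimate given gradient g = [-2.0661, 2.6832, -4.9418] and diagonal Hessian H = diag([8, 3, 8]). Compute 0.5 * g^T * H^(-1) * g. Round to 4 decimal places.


Step 1: H is diagonal, so H^(-1) * g = [-0.2583, 0.8944, -0.6177].
Step 2: g^T H^(-1) g = sum_i g_i^2 / H_ii
  = (-2.0661)^2/8 + (2.6832)^2/3 + (-4.9418)^2/8
  = 0.5336 + 2.3999 + 3.0527 = 5.9861
Step 3: Objective decrease = 0.5 * g^T H^(-1) g = 2.9931


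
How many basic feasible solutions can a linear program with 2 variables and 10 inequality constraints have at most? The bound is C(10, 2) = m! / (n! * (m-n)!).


Each vertex corresponds to some choice of n active constraints out of m, so the number of vertices is at most C(m, n) = m! / (n!(m-n)!).
m = 10, n = 2
Numerator: 10 * 9
Denominator: 2! = 2
C(10, 2) = 45


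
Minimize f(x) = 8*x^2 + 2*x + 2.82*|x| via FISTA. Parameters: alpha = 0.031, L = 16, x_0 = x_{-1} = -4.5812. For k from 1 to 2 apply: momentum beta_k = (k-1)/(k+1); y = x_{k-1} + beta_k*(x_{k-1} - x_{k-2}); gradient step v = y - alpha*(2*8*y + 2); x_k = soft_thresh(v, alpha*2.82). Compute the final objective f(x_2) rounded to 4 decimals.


FISTA on f(x) = 8*x^2 + 2*x + 2.82*|x|
L = 16, alpha = 0.031
Iteration 1: beta = 0.0, y = -4.5812 + 0.0*(-4.5812 + 4.5812) = -4.5812
  grad(y) = -71.2992, v = y - alpha*grad = -2.3709
  prox(v) = soft_thresh(-2.3709, 0.0874) = -2.2835
Iteration 2: beta = 0.3333, y = -2.2835 + 0.3333*(-2.2835 + 4.5812) = -1.5176
  grad(y) = -22.2817, v = y - alpha*grad = -0.8269
  prox(v) = soft_thresh(-0.8269, 0.0874) = -0.7395
f(x_2) = 8*(-0.7395)^2 + 2*(-0.7395) + 2.82*|-0.7395| = 4.9807


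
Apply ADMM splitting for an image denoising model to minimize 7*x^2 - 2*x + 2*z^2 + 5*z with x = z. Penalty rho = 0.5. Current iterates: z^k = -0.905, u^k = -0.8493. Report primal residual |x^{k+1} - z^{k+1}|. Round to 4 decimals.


ADMM iteration with rho = 0.5, z^k = -0.905, u^k = -0.8493
Step 1: x-update.
Minimize 7*x^2 - 2*x + (0.5/2)*(x + 0.905 - 0.8493)^2
FOC: (2*7 + 0.5)*x = 2 + 0.5*(-0.905 + 0.8493)
x^{k+1} = 0.136
Step 2: z-update.
Minimize 2*z^2 + 5*z + (0.5/2)*(0.136 - z - 0.8493)^2
FOC: (2*2 + 0.5)*z = -5 + 0.5*(0.136 - 0.8493)
z^{k+1} = -1.1904
Step 3: u-update.
u^{k+1} = -0.8493 + 0.136 + 1.1904 = 0.4771
Step 4: Primal residual = |0.136 + 1.1904| = 1.3264


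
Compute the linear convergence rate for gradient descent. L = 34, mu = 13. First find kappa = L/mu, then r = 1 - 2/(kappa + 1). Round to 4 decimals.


Step 1: Compute the condition number.
kappa = L/mu = 34/13 = 2.6154
Step 2: Compute the convergence rate.
r = 1 - 2/(kappa + 1) = 1 - 2*mu/(L + mu) = (L - mu)/(L + mu) = 21/47 = 0.4468


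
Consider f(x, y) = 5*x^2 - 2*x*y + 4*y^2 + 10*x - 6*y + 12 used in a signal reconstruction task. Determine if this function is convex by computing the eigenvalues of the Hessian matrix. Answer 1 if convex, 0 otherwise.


The Hessian of f(x,y) = 5*x^2 - 2*x*y + 4*y^2 + 10*x - 6*y + 12 is:
H = [[10, -2], [-2, 8]]
Trace = 10 + 8 = 18
Determinant = 10*8 - (-2)^2 = 76
Discriminant = (18)^2 - 4*76 = 20.0
Eigenvalues: lambda_1 = 6.7639, lambda_2 = 11.2361
The function is convex.

1


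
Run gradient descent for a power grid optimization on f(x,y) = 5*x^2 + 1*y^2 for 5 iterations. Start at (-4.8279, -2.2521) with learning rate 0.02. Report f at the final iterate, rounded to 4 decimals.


Gradient descent on f(x,y) = 5*x^2 + 1*y^2.
Starting point: (-4.8279, -2.2521), alpha = 0.02
Step 1: grad_x = 2*5*-4.8279 = -48.279, grad_y = 2*1*-2.2521 = -4.5042
  x_1 = -4.8279 - 0.02*-48.279 = -3.8623
  y_1 = -2.2521 - 0.02*-4.5042 = -2.162
Step 2: grad_x = 2*5*-3.8623 = -38.6232, grad_y = 2*1*-2.162 = -4.324
  x_2 = -3.8623 - 0.02*-38.6232 = -3.0899
  y_2 = -2.162 - 0.02*-4.324 = -2.0755
Step 3: grad_x = 2*5*-3.0899 = -30.8986, grad_y = 2*1*-2.0755 = -4.1511
  x_3 = -3.0899 - 0.02*-30.8986 = -2.4719
  y_3 = -2.0755 - 0.02*-4.1511 = -1.9925
Step 4: grad_x = 2*5*-2.4719 = -24.7188, grad_y = 2*1*-1.9925 = -3.985
  x_4 = -2.4719 - 0.02*-24.7188 = -1.9775
  y_4 = -1.9925 - 0.02*-3.985 = -1.9128
Step 5: grad_x = 2*5*-1.9775 = -19.7751, grad_y = 2*1*-1.9128 = -3.8256
  x_5 = -1.9775 - 0.02*-19.7751 = -1.582
  y_5 = -1.9128 - 0.02*-3.8256 = -1.8363
f(-1.582, -1.8363) = 5*(-1.582)^2 + 1*(-1.8363)^2 = 15.8857


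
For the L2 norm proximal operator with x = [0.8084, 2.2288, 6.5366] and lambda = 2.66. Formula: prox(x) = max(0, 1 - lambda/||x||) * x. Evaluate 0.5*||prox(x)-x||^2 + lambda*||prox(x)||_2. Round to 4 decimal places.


Step 1: Compute ||x||.
||x|| = 6.9533
Step 2: Compute scaling factor.
scale = max(0, 1 - 2.66/6.9533) = 0.6174
Step 3: prox(x) = [0.4991, 1.3762, 4.036]
||prox(x)|| = 4.2933
Step 4: Proximal objective.
0.5*||prox-x||^2 = 3.5378
lambda*||prox|| = 11.4202
Total = 14.9579


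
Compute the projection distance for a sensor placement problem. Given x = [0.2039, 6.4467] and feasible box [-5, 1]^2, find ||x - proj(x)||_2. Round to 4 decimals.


Project each component onto [-5, 1].
clip(0.2039) = 0.2039, clip(6.4467) = 1.0
Projection = [0.2039, 1.0]
Squared diffs: [0.0, 29.6665]
Distance = sqrt(29.6665) = 5.4467


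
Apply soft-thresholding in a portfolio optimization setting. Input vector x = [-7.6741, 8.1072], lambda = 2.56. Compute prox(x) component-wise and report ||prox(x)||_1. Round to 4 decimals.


Soft-thresholding with lambda = 2.56:
prox(-7.6741) = sign(-7.6741)*max(|-7.6741| - 2.56, 0) = -5.1141
prox(8.1072) = sign(8.1072)*max(|8.1072| - 2.56, 0) = 5.5472
prox(x) = [-5.1141, 5.5472]
||prox(x)||_1 = 5.1141 + 5.5472 = 10.6613


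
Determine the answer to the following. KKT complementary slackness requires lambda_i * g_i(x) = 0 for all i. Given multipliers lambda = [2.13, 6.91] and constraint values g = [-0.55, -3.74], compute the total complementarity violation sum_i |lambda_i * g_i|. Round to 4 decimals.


KKT complementary slackness check:
lambda_1 * g_1 = 2.13 * -0.55 = -1.1715
lambda_2 * g_2 = 6.91 * -3.74 = -25.8434
Total violation = 1.1715 + 25.8434 = 27.0149


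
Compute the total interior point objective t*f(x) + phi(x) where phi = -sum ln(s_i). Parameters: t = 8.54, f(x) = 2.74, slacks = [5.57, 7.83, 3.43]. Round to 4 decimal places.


Step 1: Compute log-barrier.
ln values: [1.7174, 2.058, 1.2326]
phi = -(1.7174 + 2.058 + 1.2326) = -5.0079
Step 2: Compute augmented objective.
t*f(x) = 8.54*2.74 = 23.3996
Total = 23.3996 - 5.0079 = 18.3917


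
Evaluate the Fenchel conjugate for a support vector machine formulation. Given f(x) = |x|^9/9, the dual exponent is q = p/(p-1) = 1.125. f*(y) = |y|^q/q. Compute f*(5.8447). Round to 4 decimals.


The conjugate exponent q satisfies 1/p + 1/q = 1.
p = 9, so q = 9/(9 - 1) = 1.125
|y|^q = 5.8447^1.125 = 7.288
f*(5.8447) = 7.288 / 1.125 = 6.4782


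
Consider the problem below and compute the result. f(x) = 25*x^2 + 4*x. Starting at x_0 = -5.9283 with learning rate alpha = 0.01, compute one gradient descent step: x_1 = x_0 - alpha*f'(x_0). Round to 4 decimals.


We compute the gradient at x_0 and apply the update.
f'(x) = 50*x + 4
f'(-5.9283) = 50*-5.9283 + 4 = -292.415
x_1 = -5.9283 - 0.01*-292.415 = -3.0042


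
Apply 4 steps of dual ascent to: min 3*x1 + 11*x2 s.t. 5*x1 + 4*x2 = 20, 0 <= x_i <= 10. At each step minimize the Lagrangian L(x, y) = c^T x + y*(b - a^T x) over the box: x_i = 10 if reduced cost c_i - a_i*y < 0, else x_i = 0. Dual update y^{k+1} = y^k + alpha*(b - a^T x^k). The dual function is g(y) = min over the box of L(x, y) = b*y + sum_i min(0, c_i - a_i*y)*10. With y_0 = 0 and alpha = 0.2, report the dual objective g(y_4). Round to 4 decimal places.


Dual ascent for LP: min 3*x1 + 11*x2, 5*x1 + 4*x2 = 20, 0 <= x_i <= 10
Step 1: y^k = 0.0, reduced costs: (3.0, 11.0)
  x^k = (0.0, 0.0), subgradient = b - a^T x = 20.0
  y^{k+1} = 0.0 + 0.2*20.0 = 4.0
Step 2: y^k = 4.0, reduced costs: (-17.0, -5.0)
  x^k = (10.0, 10.0), subgradient = b - a^T x = -70.0
  y^{k+1} = 4.0 + 0.2*-70.0 = -10.0
Step 3: y^k = -10.0, reduced costs: (53.0, 51.0)
  x^k = (0.0, 0.0), subgradient = b - a^T x = 20.0
  y^{k+1} = -10.0 + 0.2*20.0 = -6.0
Step 4: y^k = -6.0, reduced costs: (33.0, 35.0)
  x^k = (0.0, 0.0), subgradient = b - a^T x = 20.0
  y^{k+1} = -6.0 + 0.2*20.0 = -2.0
Dual objective at y_4 = -2.0: reduced costs (13.0, 19.0), box minimizer x = (0.0, 0.0)
g(y_4) = b*y + (c1 - a1*y)*x1 + (c2 - a2*y)*x2 = 20*(-2.0) + 13.0*0.0 + 19.0*0.0 = -40.0 + 0.0 + 0.0 = -40.0


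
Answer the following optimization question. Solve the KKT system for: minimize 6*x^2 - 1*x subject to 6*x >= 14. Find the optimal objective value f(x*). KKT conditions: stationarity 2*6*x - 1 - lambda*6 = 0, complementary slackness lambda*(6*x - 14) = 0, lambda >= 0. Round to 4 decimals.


Step 1: Try lambda = 0 (constraint inactive).
x_unc = 1/(2*6) = 0.0833
Check: 6*0.0833 = 0.4998 < 14 -- violated!
Step 2: Constraint must be active: 6*x = 14
x* = 14/6 = 7/3 = 2.3333 (rounded; the exact value 7/3 is used below)
lambda = (2*6*(7/3) - 1)/6 = 4.5
Step 3: Compute optimal value.
f(x*) = 6*(7/3)^2 - 1*(7/3) = 30.3333


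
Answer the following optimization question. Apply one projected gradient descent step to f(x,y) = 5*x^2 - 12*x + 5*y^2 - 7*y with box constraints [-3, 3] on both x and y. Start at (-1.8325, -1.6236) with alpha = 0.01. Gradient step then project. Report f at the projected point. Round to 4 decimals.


Step 1: Compute gradient at (-1.8325, -1.6236).
grad_x = 2*5*-1.8325 - 12 = -30.325
grad_y = 2*5*-1.6236 - 7 = -23.236
Step 2: Gradient step.
x_raw = -1.8325 - 0.01*-30.325 = -1.5293
y_raw = -1.6236 - 0.01*-23.236 = -1.3912
Step 3: Project onto [-3, 3].
x_proj = clip(-1.5293) = -1.5293
y_proj = clip(-1.3912) = -1.3912
Step 4: Evaluate f.
f(-1.5293, -1.3912) = 49.4605


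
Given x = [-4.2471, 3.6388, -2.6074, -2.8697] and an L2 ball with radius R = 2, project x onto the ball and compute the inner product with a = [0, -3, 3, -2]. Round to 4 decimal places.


Step 1: Compute ||x|| (intermediates to 6 decimals).
||x|| = sqrt((-4.2471)^2 + 3.6388^2 + (-2.6074)^2 + (-2.8697)^2) = 6.805324
Step 2: Project.
Since ||x|| > R, scale = R/||x|| = 2/6.805324 = 0.293888, proj(x) = scale * x
proj(x) = [-1.248172, 1.0694, -0.766284, -0.84337]
Step 3: Dot product.
a^T * proj(x) = 0*(-1.248172) - 3*1.0694 + 3*(-0.766284) - 2*(-0.84337) = -3.8203


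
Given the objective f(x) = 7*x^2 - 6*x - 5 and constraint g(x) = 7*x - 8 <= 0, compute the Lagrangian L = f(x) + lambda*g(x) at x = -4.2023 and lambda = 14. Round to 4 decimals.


Step 1: Evaluate f(x).
f(-4.2023) = 7*(-4.2023)^2 - 6*(-4.2023) - 5 = 143.8291
Step 2: Evaluate g(x).
g(-4.2023) = 7*-4.2023 - 8 = -37.4161
Step 3: Compute Lagrangian.
L = 143.8291 + 14*-37.4161 = -379.9963


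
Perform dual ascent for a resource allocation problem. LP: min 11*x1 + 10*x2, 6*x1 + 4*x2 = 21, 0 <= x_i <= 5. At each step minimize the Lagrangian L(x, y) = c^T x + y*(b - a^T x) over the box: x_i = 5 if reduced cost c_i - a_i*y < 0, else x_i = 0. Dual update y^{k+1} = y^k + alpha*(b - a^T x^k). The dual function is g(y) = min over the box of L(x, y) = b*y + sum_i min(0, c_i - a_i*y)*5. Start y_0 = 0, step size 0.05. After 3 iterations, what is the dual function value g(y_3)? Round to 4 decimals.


Dual ascent for LP: min 11*x1 + 10*x2, 6*x1 + 4*x2 = 21, 0 <= x_i <= 5
Step 1: y^k = 0.0, reduced costs: (11.0, 10.0)
  x^k = (0.0, 0.0), subgradient = b - a^T x = 21.0
  y^{k+1} = 0.0 + 0.05*21.0 = 1.05
Step 2: y^k = 1.05, reduced costs: (4.7, 5.8)
  x^k = (0.0, 0.0), subgradient = b - a^T x = 21.0
  y^{k+1} = 1.05 + 0.05*21.0 = 2.1
Step 3: y^k = 2.1, reduced costs: (-1.6, 1.6)
  x^k = (5.0, 0.0), subgradient = b - a^T x = -9.0
  y^{k+1} = 2.1 + 0.05*-9.0 = 1.65
Dual objective at y_3 = 1.65: reduced costs (1.1, 3.4), box minimizer x = (0.0, 0.0)
g(y_3) = b*y + (c1 - a1*y)*x1 + (c2 - a2*y)*x2 = 21*1.65 + 1.1*0.0 + 3.4*0.0 = 34.65 + 0.0 + 0.0 = 34.65


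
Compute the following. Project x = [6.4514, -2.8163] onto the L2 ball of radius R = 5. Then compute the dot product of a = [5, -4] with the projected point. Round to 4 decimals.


Step 1: Compute ||x|| (intermediates to 6 decimals).
||x|| = sqrt(6.4514^2 + (-2.8163)^2) = 7.039326
Step 2: Project.
Since ||x|| > R, scale = R/||x|| = 5/7.039326 = 0.710295, proj(x) = scale * x
proj(x) = [4.582397, -2.000404]
Step 3: Dot product.
a^T * proj(x) = 5*4.582397 - 4*(-2.000404) = 30.9136


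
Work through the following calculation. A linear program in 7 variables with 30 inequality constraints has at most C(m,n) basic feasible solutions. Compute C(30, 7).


Each vertex corresponds to some choice of n active constraints out of m, so the number of vertices is at most C(m, n) = m! / (n!(m-n)!).
m = 30, n = 7
Numerator: 30 * 29 * 28 * 27 * 26 * 25 * 24
Denominator: 7! = 5040
C(30, 7) = 2035800


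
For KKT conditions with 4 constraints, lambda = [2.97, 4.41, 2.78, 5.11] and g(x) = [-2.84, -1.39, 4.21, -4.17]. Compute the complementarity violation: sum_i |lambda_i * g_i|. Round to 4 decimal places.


KKT complementary slackness check:
lambda_1 * g_1 = 2.97 * -2.84 = -8.4348
lambda_2 * g_2 = 4.41 * -1.39 = -6.1299
lambda_3 * g_3 = 2.78 * 4.21 = 11.7038
lambda_4 * g_4 = 5.11 * -4.17 = -21.3087
Total violation = 8.4348 + 6.1299 + 11.7038 + 21.3087 = 47.5772


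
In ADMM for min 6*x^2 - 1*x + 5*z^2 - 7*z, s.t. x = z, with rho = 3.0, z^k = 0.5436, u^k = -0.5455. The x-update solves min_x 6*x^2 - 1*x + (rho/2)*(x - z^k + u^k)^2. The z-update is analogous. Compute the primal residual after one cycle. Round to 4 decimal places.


ADMM iteration with rho = 3.0, z^k = 0.5436, u^k = -0.5455
Step 1: x-update.
Minimize 6*x^2 - 1*x + (3.0/2)*(x - 0.5436 - 0.5455)^2
FOC: (2*6 + 3.0)*x = 1 + 3.0*(0.5436 + 0.5455)
x^{k+1} = 0.2845
Step 2: z-update.
Minimize 5*z^2 - 7*z + (3.0/2)*(0.2845 - z - 0.5455)^2
FOC: (2*5 + 3.0)*z = 7 + 3.0*(0.2845 - 0.5455)
z^{k+1} = 0.4782
Step 3: u-update.
u^{k+1} = -0.5455 + 0.2845 - 0.4782 = -0.7392
Step 4: Primal residual = |0.2845 - 0.4782| = 0.1937


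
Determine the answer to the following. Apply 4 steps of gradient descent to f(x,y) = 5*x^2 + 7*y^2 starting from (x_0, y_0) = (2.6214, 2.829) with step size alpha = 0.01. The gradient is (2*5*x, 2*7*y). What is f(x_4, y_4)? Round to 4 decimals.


Gradient descent on f(x,y) = 5*x^2 + 7*y^2.
Starting point: (2.6214, 2.829), alpha = 0.01
Step 1: grad_x = 2*5*2.6214 = 26.214, grad_y = 2*7*2.829 = 39.606
  x_1 = 2.6214 - 0.01*26.214 = 2.3593
  y_1 = 2.829 - 0.01*39.606 = 2.4329
Step 2: grad_x = 2*5*2.3593 = 23.5926, grad_y = 2*7*2.4329 = 34.0612
  x_2 = 2.3593 - 0.01*23.5926 = 2.1233
  y_2 = 2.4329 - 0.01*34.0612 = 2.0923
Step 3: grad_x = 2*5*2.1233 = 21.2333, grad_y = 2*7*2.0923 = 29.2926
  x_3 = 2.1233 - 0.01*21.2333 = 1.911
  y_3 = 2.0923 - 0.01*29.2926 = 1.7994
Step 4: grad_x = 2*5*1.911 = 19.11, grad_y = 2*7*1.7994 = 25.1916
  x_4 = 1.911 - 0.01*19.11 = 1.7199
  y_4 = 1.7994 - 0.01*25.1916 = 1.5475
f(1.7199, 1.5475) = 5*1.7199^2 + 7*1.5475^2 = 31.5533


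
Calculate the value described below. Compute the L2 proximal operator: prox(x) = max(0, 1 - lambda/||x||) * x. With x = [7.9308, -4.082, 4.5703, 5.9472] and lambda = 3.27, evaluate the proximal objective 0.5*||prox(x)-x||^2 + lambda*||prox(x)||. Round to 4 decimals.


Step 1: Compute ||x||.
||x|| = 11.6541
Step 2: Compute scaling factor.
scale = max(0, 1 - 3.27/11.6541) = 0.7194
Step 3: prox(x) = [5.7055, -2.9366, 3.2879, 4.2785]
||prox(x)|| = 8.3841
Step 4: Proximal objective.
0.5*||prox-x||^2 = 5.3465
lambda*||prox|| = 27.416
Total = 32.7623


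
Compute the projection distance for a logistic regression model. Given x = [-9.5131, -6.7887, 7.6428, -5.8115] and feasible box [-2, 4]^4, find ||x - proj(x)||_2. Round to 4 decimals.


Project each component onto [-2, 4].
clip(-9.5131) = -2.0, clip(-6.7887) = -2.0, clip(7.6428) = 4.0, clip(-5.8115) = -2.0
Projection = [-2.0, -2.0, 4.0, -2.0]
Squared diffs: [56.4467, 22.9316, 13.27, 14.5275]
Distance = sqrt(107.1758) = 10.3526


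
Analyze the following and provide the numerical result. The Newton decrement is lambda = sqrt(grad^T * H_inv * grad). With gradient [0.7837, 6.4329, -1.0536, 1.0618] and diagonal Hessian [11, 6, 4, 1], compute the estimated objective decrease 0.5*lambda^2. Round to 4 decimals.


Step 1: H is diagonal, so H^(-1) * g = [0.0712, 1.0722, -0.2634, 1.0618].
Step 2: g^T H^(-1) g = sum_i g_i^2 / H_ii
  = (0.7837)^2/11 + (6.4329)^2/6 + (-1.0536)^2/4 + (1.0618)^2/1
  = 0.0558 + 6.897 + 0.2775 + 1.1274 = 8.3578
Step 3: Objective decrease = 0.5 * g^T H^(-1) g = 4.1789


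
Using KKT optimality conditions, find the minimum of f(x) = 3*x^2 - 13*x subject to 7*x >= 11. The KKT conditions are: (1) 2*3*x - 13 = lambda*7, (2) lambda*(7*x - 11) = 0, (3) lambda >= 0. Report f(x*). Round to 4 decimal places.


Step 1: Try lambda = 0 (constraint inactive).
Stationarity: 2*3*x - 13 = 0
x* = 13/(2*3) = 13/6 = 2.1667 (rounded; the exact value 13/6 is used below)
Check constraint: 7*2.1667 = 15.1669 >= 11 -- satisfied.
Step 2: Compute optimal value.
f(x*) = 3*(13/6)^2 - 13*(13/6) = -14.0833


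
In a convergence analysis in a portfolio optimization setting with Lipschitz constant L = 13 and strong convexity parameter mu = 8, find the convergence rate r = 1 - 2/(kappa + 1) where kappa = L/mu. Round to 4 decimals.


Step 1: Compute the condition number.
kappa = L/mu = 13/8 = 1.625
Step 2: Compute the convergence rate.
r = 1 - 2/(kappa + 1) = 1 - 2*mu/(L + mu) = (L - mu)/(L + mu) = 5/21 = 0.2381


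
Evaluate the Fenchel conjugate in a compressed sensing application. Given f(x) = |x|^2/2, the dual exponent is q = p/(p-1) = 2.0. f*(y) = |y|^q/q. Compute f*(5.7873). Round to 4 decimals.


The conjugate exponent q satisfies 1/p + 1/q = 1.
p = 2, so q = 2/(2 - 1) = 2.0
|y|^q = 5.7873^2.0 = 33.4928
f*(5.7873) = 33.4928 / 2.0 = 16.7464


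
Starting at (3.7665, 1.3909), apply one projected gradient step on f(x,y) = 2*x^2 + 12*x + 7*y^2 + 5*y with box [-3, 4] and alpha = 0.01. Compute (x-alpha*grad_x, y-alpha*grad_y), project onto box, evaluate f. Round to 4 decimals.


Step 1: Compute gradient at (3.7665, 1.3909).
grad_x = 2*2*3.7665 + 12 = 27.066
grad_y = 2*7*1.3909 + 5 = 24.4726
Step 2: Gradient step.
x_raw = 3.7665 - 0.01*27.066 = 3.4958
y_raw = 1.3909 - 0.01*24.4726 = 1.1462
Step 3: Project onto [-3, 4].
x_proj = clip(3.4958) = 3.4958
y_proj = clip(1.1462) = 1.1462
Step 4: Evaluate f.
f(3.4958, 1.1462) = 81.3187


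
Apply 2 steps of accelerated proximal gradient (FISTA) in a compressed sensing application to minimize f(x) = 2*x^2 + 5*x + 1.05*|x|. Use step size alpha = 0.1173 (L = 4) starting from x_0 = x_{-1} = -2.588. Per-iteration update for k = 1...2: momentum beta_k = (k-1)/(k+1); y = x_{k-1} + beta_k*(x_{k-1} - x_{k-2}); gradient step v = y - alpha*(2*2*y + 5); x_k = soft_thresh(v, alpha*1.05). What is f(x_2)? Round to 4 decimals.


FISTA on f(x) = 2*x^2 + 5*x + 1.05*|x|
L = 4, alpha = 0.1173
Iteration 1: beta = 0.0, y = -2.588 + 0.0*(-2.588 + 2.588) = -2.588
  grad(y) = -5.352, v = y - alpha*grad = -1.9602
  prox(v) = soft_thresh(-1.9602, 0.1232) = -1.837
Iteration 2: beta = 0.3333, y = -1.837 + 0.3333*(-1.837 + 2.588) = -1.5867
  grad(y) = -1.3469, v = y - alpha*grad = -1.4287
  prox(v) = soft_thresh(-1.4287, 0.1232) = -1.3056
f(x_2) = 2*(-1.3056)^2 + 5*(-1.3056) + 1.05*|-1.3056| = -1.748
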